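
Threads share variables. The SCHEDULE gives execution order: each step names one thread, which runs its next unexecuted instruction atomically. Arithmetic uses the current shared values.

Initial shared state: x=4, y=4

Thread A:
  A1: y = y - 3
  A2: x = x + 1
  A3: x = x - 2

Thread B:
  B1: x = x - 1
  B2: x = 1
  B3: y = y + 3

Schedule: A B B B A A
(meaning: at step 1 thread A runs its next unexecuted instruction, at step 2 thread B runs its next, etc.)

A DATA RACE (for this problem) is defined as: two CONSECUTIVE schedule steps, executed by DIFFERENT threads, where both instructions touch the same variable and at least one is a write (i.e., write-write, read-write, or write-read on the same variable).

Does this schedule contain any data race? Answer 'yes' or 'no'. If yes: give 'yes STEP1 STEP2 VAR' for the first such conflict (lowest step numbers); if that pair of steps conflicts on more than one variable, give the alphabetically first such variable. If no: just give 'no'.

Steps 1,2: A(r=y,w=y) vs B(r=x,w=x). No conflict.
Steps 2,3: same thread (B). No race.
Steps 3,4: same thread (B). No race.
Steps 4,5: B(r=y,w=y) vs A(r=x,w=x). No conflict.
Steps 5,6: same thread (A). No race.

Answer: no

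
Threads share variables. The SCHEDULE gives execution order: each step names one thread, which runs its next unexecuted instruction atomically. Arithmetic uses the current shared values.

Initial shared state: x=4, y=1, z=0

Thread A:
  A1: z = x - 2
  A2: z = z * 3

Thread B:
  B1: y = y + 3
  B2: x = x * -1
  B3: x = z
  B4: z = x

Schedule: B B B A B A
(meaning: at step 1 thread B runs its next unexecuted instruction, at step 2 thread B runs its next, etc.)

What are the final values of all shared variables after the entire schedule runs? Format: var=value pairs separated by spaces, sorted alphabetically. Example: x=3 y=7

Step 1: thread B executes B1 (y = y + 3). Shared: x=4 y=4 z=0. PCs: A@0 B@1
Step 2: thread B executes B2 (x = x * -1). Shared: x=-4 y=4 z=0. PCs: A@0 B@2
Step 3: thread B executes B3 (x = z). Shared: x=0 y=4 z=0. PCs: A@0 B@3
Step 4: thread A executes A1 (z = x - 2). Shared: x=0 y=4 z=-2. PCs: A@1 B@3
Step 5: thread B executes B4 (z = x). Shared: x=0 y=4 z=0. PCs: A@1 B@4
Step 6: thread A executes A2 (z = z * 3). Shared: x=0 y=4 z=0. PCs: A@2 B@4

Answer: x=0 y=4 z=0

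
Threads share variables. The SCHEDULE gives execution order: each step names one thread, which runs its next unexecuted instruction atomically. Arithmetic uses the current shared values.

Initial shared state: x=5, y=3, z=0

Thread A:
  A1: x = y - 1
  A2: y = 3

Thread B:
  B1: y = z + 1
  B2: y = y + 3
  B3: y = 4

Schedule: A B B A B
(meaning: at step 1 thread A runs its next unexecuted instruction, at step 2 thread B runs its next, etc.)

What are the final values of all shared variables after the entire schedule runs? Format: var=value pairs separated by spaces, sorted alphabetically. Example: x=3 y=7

Answer: x=2 y=4 z=0

Derivation:
Step 1: thread A executes A1 (x = y - 1). Shared: x=2 y=3 z=0. PCs: A@1 B@0
Step 2: thread B executes B1 (y = z + 1). Shared: x=2 y=1 z=0. PCs: A@1 B@1
Step 3: thread B executes B2 (y = y + 3). Shared: x=2 y=4 z=0. PCs: A@1 B@2
Step 4: thread A executes A2 (y = 3). Shared: x=2 y=3 z=0. PCs: A@2 B@2
Step 5: thread B executes B3 (y = 4). Shared: x=2 y=4 z=0. PCs: A@2 B@3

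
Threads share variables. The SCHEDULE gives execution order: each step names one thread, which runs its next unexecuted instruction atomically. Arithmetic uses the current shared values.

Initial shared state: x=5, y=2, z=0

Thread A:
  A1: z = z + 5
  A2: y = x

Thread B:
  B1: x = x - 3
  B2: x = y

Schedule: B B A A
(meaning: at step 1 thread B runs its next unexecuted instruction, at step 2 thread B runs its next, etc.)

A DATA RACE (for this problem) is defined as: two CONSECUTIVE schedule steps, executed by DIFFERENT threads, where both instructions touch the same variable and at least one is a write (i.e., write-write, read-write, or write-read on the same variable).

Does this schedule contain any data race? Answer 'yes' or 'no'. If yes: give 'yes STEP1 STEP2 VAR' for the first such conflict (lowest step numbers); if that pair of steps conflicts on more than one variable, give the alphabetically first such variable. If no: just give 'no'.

Steps 1,2: same thread (B). No race.
Steps 2,3: B(r=y,w=x) vs A(r=z,w=z). No conflict.
Steps 3,4: same thread (A). No race.

Answer: no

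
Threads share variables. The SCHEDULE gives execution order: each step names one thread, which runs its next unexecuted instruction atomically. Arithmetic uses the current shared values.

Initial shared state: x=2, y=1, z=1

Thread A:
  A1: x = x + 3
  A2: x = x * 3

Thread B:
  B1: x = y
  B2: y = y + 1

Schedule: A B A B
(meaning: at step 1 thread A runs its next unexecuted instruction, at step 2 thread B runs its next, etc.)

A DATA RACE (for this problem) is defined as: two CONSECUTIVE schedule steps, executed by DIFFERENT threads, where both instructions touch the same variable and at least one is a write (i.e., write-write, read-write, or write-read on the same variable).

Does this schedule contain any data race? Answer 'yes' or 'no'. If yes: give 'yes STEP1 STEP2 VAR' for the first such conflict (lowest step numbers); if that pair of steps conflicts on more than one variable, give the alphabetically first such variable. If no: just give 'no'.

Answer: yes 1 2 x

Derivation:
Steps 1,2: A(x = x + 3) vs B(x = y). RACE on x (W-W).
Steps 2,3: B(x = y) vs A(x = x * 3). RACE on x (W-W).
Steps 3,4: A(r=x,w=x) vs B(r=y,w=y). No conflict.
First conflict at steps 1,2.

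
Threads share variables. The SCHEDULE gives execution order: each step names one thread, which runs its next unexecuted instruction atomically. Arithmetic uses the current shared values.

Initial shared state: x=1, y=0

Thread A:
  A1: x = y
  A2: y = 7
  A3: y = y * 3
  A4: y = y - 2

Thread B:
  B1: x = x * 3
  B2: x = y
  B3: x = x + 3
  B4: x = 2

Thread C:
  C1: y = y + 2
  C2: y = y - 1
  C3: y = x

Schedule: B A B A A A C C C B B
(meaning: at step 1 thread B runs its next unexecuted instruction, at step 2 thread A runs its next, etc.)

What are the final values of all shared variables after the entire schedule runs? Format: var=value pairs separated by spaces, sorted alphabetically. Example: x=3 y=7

Step 1: thread B executes B1 (x = x * 3). Shared: x=3 y=0. PCs: A@0 B@1 C@0
Step 2: thread A executes A1 (x = y). Shared: x=0 y=0. PCs: A@1 B@1 C@0
Step 3: thread B executes B2 (x = y). Shared: x=0 y=0. PCs: A@1 B@2 C@0
Step 4: thread A executes A2 (y = 7). Shared: x=0 y=7. PCs: A@2 B@2 C@0
Step 5: thread A executes A3 (y = y * 3). Shared: x=0 y=21. PCs: A@3 B@2 C@0
Step 6: thread A executes A4 (y = y - 2). Shared: x=0 y=19. PCs: A@4 B@2 C@0
Step 7: thread C executes C1 (y = y + 2). Shared: x=0 y=21. PCs: A@4 B@2 C@1
Step 8: thread C executes C2 (y = y - 1). Shared: x=0 y=20. PCs: A@4 B@2 C@2
Step 9: thread C executes C3 (y = x). Shared: x=0 y=0. PCs: A@4 B@2 C@3
Step 10: thread B executes B3 (x = x + 3). Shared: x=3 y=0. PCs: A@4 B@3 C@3
Step 11: thread B executes B4 (x = 2). Shared: x=2 y=0. PCs: A@4 B@4 C@3

Answer: x=2 y=0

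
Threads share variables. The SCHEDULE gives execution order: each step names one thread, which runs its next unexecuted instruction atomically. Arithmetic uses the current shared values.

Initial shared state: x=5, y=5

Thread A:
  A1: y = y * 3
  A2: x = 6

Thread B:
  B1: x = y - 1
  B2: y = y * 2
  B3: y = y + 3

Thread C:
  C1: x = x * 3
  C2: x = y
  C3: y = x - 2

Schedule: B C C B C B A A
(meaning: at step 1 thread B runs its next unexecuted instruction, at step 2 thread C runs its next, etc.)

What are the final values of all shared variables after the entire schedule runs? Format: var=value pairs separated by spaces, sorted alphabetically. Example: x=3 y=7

Answer: x=6 y=18

Derivation:
Step 1: thread B executes B1 (x = y - 1). Shared: x=4 y=5. PCs: A@0 B@1 C@0
Step 2: thread C executes C1 (x = x * 3). Shared: x=12 y=5. PCs: A@0 B@1 C@1
Step 3: thread C executes C2 (x = y). Shared: x=5 y=5. PCs: A@0 B@1 C@2
Step 4: thread B executes B2 (y = y * 2). Shared: x=5 y=10. PCs: A@0 B@2 C@2
Step 5: thread C executes C3 (y = x - 2). Shared: x=5 y=3. PCs: A@0 B@2 C@3
Step 6: thread B executes B3 (y = y + 3). Shared: x=5 y=6. PCs: A@0 B@3 C@3
Step 7: thread A executes A1 (y = y * 3). Shared: x=5 y=18. PCs: A@1 B@3 C@3
Step 8: thread A executes A2 (x = 6). Shared: x=6 y=18. PCs: A@2 B@3 C@3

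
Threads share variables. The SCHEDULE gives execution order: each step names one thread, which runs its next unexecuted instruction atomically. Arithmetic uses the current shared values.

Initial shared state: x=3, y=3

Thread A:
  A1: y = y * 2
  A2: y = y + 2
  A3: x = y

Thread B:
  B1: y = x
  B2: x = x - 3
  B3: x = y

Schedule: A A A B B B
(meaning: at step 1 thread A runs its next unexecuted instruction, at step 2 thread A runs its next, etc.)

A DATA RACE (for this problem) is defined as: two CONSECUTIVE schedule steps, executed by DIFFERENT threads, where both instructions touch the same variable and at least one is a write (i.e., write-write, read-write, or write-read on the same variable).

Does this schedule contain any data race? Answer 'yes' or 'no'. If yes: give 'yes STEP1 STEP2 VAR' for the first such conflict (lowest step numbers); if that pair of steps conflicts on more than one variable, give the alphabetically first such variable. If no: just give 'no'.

Steps 1,2: same thread (A). No race.
Steps 2,3: same thread (A). No race.
Steps 3,4: A(x = y) vs B(y = x). RACE on x (W-R), y (R-W). Multiple vars; alphabetically first is x.
Steps 4,5: same thread (B). No race.
Steps 5,6: same thread (B). No race.
First conflict at steps 3,4.

Answer: yes 3 4 x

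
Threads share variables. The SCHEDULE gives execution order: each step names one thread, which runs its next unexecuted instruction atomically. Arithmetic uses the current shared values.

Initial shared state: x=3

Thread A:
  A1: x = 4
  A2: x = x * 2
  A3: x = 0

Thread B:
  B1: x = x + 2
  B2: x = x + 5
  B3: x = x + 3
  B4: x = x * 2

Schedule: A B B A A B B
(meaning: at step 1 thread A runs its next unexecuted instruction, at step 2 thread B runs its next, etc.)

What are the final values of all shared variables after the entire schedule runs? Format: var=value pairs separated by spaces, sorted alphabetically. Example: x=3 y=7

Step 1: thread A executes A1 (x = 4). Shared: x=4. PCs: A@1 B@0
Step 2: thread B executes B1 (x = x + 2). Shared: x=6. PCs: A@1 B@1
Step 3: thread B executes B2 (x = x + 5). Shared: x=11. PCs: A@1 B@2
Step 4: thread A executes A2 (x = x * 2). Shared: x=22. PCs: A@2 B@2
Step 5: thread A executes A3 (x = 0). Shared: x=0. PCs: A@3 B@2
Step 6: thread B executes B3 (x = x + 3). Shared: x=3. PCs: A@3 B@3
Step 7: thread B executes B4 (x = x * 2). Shared: x=6. PCs: A@3 B@4

Answer: x=6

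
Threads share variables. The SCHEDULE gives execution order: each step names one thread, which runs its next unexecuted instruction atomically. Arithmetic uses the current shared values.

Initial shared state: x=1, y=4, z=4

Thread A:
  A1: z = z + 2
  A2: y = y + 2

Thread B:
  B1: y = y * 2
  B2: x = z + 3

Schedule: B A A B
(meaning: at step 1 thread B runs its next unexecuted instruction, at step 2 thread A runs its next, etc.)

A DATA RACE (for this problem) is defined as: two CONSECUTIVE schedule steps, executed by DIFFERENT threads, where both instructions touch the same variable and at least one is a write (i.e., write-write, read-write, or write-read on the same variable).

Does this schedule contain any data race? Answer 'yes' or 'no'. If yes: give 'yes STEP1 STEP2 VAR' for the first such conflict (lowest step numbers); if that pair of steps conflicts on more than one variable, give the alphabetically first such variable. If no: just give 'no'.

Answer: no

Derivation:
Steps 1,2: B(r=y,w=y) vs A(r=z,w=z). No conflict.
Steps 2,3: same thread (A). No race.
Steps 3,4: A(r=y,w=y) vs B(r=z,w=x). No conflict.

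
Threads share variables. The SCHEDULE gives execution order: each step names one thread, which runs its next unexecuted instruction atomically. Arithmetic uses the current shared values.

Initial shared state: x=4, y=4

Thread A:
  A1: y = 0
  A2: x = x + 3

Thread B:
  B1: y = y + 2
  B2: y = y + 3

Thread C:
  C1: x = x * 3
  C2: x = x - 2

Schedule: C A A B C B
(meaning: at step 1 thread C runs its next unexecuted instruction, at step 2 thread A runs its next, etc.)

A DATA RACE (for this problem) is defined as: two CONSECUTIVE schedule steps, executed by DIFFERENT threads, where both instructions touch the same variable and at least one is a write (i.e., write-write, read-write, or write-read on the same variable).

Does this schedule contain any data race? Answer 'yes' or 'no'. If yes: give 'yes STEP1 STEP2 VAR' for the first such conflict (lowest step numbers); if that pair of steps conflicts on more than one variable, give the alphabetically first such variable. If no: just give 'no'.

Answer: no

Derivation:
Steps 1,2: C(r=x,w=x) vs A(r=-,w=y). No conflict.
Steps 2,3: same thread (A). No race.
Steps 3,4: A(r=x,w=x) vs B(r=y,w=y). No conflict.
Steps 4,5: B(r=y,w=y) vs C(r=x,w=x). No conflict.
Steps 5,6: C(r=x,w=x) vs B(r=y,w=y). No conflict.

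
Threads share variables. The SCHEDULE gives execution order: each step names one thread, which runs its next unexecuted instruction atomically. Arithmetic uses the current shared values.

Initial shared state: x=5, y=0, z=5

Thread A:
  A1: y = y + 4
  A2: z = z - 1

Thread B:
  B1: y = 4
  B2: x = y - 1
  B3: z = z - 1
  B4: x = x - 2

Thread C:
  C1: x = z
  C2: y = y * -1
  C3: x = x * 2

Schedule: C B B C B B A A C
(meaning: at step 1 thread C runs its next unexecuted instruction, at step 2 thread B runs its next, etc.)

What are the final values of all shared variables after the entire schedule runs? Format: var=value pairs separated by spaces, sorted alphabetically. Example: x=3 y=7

Answer: x=2 y=0 z=3

Derivation:
Step 1: thread C executes C1 (x = z). Shared: x=5 y=0 z=5. PCs: A@0 B@0 C@1
Step 2: thread B executes B1 (y = 4). Shared: x=5 y=4 z=5. PCs: A@0 B@1 C@1
Step 3: thread B executes B2 (x = y - 1). Shared: x=3 y=4 z=5. PCs: A@0 B@2 C@1
Step 4: thread C executes C2 (y = y * -1). Shared: x=3 y=-4 z=5. PCs: A@0 B@2 C@2
Step 5: thread B executes B3 (z = z - 1). Shared: x=3 y=-4 z=4. PCs: A@0 B@3 C@2
Step 6: thread B executes B4 (x = x - 2). Shared: x=1 y=-4 z=4. PCs: A@0 B@4 C@2
Step 7: thread A executes A1 (y = y + 4). Shared: x=1 y=0 z=4. PCs: A@1 B@4 C@2
Step 8: thread A executes A2 (z = z - 1). Shared: x=1 y=0 z=3. PCs: A@2 B@4 C@2
Step 9: thread C executes C3 (x = x * 2). Shared: x=2 y=0 z=3. PCs: A@2 B@4 C@3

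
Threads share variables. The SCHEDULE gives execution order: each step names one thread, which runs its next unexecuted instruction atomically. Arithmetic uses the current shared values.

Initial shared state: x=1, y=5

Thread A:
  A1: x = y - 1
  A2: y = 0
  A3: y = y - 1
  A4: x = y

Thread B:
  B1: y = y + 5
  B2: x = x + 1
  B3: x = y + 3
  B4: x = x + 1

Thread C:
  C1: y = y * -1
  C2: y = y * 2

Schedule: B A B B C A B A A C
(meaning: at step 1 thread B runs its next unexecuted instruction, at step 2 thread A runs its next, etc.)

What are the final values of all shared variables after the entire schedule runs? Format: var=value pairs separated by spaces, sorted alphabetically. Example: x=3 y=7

Answer: x=-1 y=-2

Derivation:
Step 1: thread B executes B1 (y = y + 5). Shared: x=1 y=10. PCs: A@0 B@1 C@0
Step 2: thread A executes A1 (x = y - 1). Shared: x=9 y=10. PCs: A@1 B@1 C@0
Step 3: thread B executes B2 (x = x + 1). Shared: x=10 y=10. PCs: A@1 B@2 C@0
Step 4: thread B executes B3 (x = y + 3). Shared: x=13 y=10. PCs: A@1 B@3 C@0
Step 5: thread C executes C1 (y = y * -1). Shared: x=13 y=-10. PCs: A@1 B@3 C@1
Step 6: thread A executes A2 (y = 0). Shared: x=13 y=0. PCs: A@2 B@3 C@1
Step 7: thread B executes B4 (x = x + 1). Shared: x=14 y=0. PCs: A@2 B@4 C@1
Step 8: thread A executes A3 (y = y - 1). Shared: x=14 y=-1. PCs: A@3 B@4 C@1
Step 9: thread A executes A4 (x = y). Shared: x=-1 y=-1. PCs: A@4 B@4 C@1
Step 10: thread C executes C2 (y = y * 2). Shared: x=-1 y=-2. PCs: A@4 B@4 C@2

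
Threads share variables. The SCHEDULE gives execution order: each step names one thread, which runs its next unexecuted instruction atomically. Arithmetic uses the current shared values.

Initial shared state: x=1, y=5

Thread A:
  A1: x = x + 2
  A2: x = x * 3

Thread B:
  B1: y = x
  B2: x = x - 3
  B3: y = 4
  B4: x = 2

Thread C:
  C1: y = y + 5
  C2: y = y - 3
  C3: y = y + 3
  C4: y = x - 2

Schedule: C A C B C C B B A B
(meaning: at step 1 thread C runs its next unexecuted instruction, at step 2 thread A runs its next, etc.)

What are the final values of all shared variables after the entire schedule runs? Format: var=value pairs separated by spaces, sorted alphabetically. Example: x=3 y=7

Answer: x=2 y=4

Derivation:
Step 1: thread C executes C1 (y = y + 5). Shared: x=1 y=10. PCs: A@0 B@0 C@1
Step 2: thread A executes A1 (x = x + 2). Shared: x=3 y=10. PCs: A@1 B@0 C@1
Step 3: thread C executes C2 (y = y - 3). Shared: x=3 y=7. PCs: A@1 B@0 C@2
Step 4: thread B executes B1 (y = x). Shared: x=3 y=3. PCs: A@1 B@1 C@2
Step 5: thread C executes C3 (y = y + 3). Shared: x=3 y=6. PCs: A@1 B@1 C@3
Step 6: thread C executes C4 (y = x - 2). Shared: x=3 y=1. PCs: A@1 B@1 C@4
Step 7: thread B executes B2 (x = x - 3). Shared: x=0 y=1. PCs: A@1 B@2 C@4
Step 8: thread B executes B3 (y = 4). Shared: x=0 y=4. PCs: A@1 B@3 C@4
Step 9: thread A executes A2 (x = x * 3). Shared: x=0 y=4. PCs: A@2 B@3 C@4
Step 10: thread B executes B4 (x = 2). Shared: x=2 y=4. PCs: A@2 B@4 C@4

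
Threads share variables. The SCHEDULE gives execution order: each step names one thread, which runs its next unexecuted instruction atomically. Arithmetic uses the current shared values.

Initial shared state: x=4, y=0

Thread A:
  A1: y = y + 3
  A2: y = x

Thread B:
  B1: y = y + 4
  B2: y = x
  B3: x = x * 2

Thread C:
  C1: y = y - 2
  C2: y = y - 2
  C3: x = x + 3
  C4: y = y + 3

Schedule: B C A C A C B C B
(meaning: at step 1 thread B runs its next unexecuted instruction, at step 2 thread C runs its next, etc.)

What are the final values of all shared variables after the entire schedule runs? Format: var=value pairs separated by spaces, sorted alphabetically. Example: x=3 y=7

Answer: x=14 y=10

Derivation:
Step 1: thread B executes B1 (y = y + 4). Shared: x=4 y=4. PCs: A@0 B@1 C@0
Step 2: thread C executes C1 (y = y - 2). Shared: x=4 y=2. PCs: A@0 B@1 C@1
Step 3: thread A executes A1 (y = y + 3). Shared: x=4 y=5. PCs: A@1 B@1 C@1
Step 4: thread C executes C2 (y = y - 2). Shared: x=4 y=3. PCs: A@1 B@1 C@2
Step 5: thread A executes A2 (y = x). Shared: x=4 y=4. PCs: A@2 B@1 C@2
Step 6: thread C executes C3 (x = x + 3). Shared: x=7 y=4. PCs: A@2 B@1 C@3
Step 7: thread B executes B2 (y = x). Shared: x=7 y=7. PCs: A@2 B@2 C@3
Step 8: thread C executes C4 (y = y + 3). Shared: x=7 y=10. PCs: A@2 B@2 C@4
Step 9: thread B executes B3 (x = x * 2). Shared: x=14 y=10. PCs: A@2 B@3 C@4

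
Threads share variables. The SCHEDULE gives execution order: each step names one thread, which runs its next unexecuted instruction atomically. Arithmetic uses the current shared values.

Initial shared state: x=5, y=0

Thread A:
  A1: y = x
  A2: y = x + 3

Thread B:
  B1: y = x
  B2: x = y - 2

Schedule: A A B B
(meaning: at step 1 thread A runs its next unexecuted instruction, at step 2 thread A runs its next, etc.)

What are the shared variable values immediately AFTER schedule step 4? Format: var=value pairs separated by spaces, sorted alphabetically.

Answer: x=3 y=5

Derivation:
Step 1: thread A executes A1 (y = x). Shared: x=5 y=5. PCs: A@1 B@0
Step 2: thread A executes A2 (y = x + 3). Shared: x=5 y=8. PCs: A@2 B@0
Step 3: thread B executes B1 (y = x). Shared: x=5 y=5. PCs: A@2 B@1
Step 4: thread B executes B2 (x = y - 2). Shared: x=3 y=5. PCs: A@2 B@2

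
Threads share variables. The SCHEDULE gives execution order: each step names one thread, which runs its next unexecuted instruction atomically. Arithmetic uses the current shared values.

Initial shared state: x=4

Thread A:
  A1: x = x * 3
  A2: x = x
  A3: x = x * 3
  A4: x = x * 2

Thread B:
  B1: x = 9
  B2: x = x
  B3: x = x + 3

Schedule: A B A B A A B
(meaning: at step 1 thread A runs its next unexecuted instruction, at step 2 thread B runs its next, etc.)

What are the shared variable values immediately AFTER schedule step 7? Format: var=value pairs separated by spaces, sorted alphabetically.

Step 1: thread A executes A1 (x = x * 3). Shared: x=12. PCs: A@1 B@0
Step 2: thread B executes B1 (x = 9). Shared: x=9. PCs: A@1 B@1
Step 3: thread A executes A2 (x = x). Shared: x=9. PCs: A@2 B@1
Step 4: thread B executes B2 (x = x). Shared: x=9. PCs: A@2 B@2
Step 5: thread A executes A3 (x = x * 3). Shared: x=27. PCs: A@3 B@2
Step 6: thread A executes A4 (x = x * 2). Shared: x=54. PCs: A@4 B@2
Step 7: thread B executes B3 (x = x + 3). Shared: x=57. PCs: A@4 B@3

Answer: x=57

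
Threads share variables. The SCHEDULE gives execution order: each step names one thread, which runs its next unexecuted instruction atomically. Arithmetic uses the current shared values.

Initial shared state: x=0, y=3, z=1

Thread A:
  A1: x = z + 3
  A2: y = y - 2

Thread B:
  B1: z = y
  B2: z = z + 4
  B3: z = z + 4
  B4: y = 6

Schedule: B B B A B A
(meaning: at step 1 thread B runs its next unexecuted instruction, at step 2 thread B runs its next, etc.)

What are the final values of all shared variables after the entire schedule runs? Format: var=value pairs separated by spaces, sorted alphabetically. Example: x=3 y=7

Answer: x=14 y=4 z=11

Derivation:
Step 1: thread B executes B1 (z = y). Shared: x=0 y=3 z=3. PCs: A@0 B@1
Step 2: thread B executes B2 (z = z + 4). Shared: x=0 y=3 z=7. PCs: A@0 B@2
Step 3: thread B executes B3 (z = z + 4). Shared: x=0 y=3 z=11. PCs: A@0 B@3
Step 4: thread A executes A1 (x = z + 3). Shared: x=14 y=3 z=11. PCs: A@1 B@3
Step 5: thread B executes B4 (y = 6). Shared: x=14 y=6 z=11. PCs: A@1 B@4
Step 6: thread A executes A2 (y = y - 2). Shared: x=14 y=4 z=11. PCs: A@2 B@4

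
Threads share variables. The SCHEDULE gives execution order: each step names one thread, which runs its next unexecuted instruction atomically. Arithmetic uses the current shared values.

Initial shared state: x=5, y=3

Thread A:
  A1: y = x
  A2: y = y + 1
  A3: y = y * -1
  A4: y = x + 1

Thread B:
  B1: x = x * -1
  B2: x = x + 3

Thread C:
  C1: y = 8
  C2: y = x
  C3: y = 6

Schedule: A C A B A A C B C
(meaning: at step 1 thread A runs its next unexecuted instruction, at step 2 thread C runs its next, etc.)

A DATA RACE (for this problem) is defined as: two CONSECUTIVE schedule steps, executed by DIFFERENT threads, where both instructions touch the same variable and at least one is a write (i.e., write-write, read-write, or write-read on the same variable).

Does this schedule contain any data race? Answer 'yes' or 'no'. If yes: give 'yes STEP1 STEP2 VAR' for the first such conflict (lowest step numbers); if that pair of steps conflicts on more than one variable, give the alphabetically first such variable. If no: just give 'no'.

Steps 1,2: A(y = x) vs C(y = 8). RACE on y (W-W).
Steps 2,3: C(y = 8) vs A(y = y + 1). RACE on y (W-W).
Steps 3,4: A(r=y,w=y) vs B(r=x,w=x). No conflict.
Steps 4,5: B(r=x,w=x) vs A(r=y,w=y). No conflict.
Steps 5,6: same thread (A). No race.
Steps 6,7: A(y = x + 1) vs C(y = x). RACE on y (W-W).
Steps 7,8: C(y = x) vs B(x = x + 3). RACE on x (R-W).
Steps 8,9: B(r=x,w=x) vs C(r=-,w=y). No conflict.
First conflict at steps 1,2.

Answer: yes 1 2 y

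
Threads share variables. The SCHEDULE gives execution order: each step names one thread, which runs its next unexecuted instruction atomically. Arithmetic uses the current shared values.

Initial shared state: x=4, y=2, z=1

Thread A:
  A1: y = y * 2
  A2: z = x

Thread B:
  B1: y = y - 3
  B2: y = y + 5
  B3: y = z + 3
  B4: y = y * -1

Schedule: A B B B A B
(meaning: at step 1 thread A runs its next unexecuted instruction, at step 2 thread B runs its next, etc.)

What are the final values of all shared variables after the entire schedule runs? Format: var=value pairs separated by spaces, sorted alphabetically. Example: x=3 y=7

Step 1: thread A executes A1 (y = y * 2). Shared: x=4 y=4 z=1. PCs: A@1 B@0
Step 2: thread B executes B1 (y = y - 3). Shared: x=4 y=1 z=1. PCs: A@1 B@1
Step 3: thread B executes B2 (y = y + 5). Shared: x=4 y=6 z=1. PCs: A@1 B@2
Step 4: thread B executes B3 (y = z + 3). Shared: x=4 y=4 z=1. PCs: A@1 B@3
Step 5: thread A executes A2 (z = x). Shared: x=4 y=4 z=4. PCs: A@2 B@3
Step 6: thread B executes B4 (y = y * -1). Shared: x=4 y=-4 z=4. PCs: A@2 B@4

Answer: x=4 y=-4 z=4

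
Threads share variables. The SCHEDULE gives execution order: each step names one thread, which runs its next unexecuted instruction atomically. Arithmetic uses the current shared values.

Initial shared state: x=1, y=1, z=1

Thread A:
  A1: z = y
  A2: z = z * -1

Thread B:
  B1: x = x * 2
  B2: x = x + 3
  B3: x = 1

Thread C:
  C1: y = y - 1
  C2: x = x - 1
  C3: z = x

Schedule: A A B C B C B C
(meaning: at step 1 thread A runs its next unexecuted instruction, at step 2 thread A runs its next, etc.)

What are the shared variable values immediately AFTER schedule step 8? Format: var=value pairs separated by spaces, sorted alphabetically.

Step 1: thread A executes A1 (z = y). Shared: x=1 y=1 z=1. PCs: A@1 B@0 C@0
Step 2: thread A executes A2 (z = z * -1). Shared: x=1 y=1 z=-1. PCs: A@2 B@0 C@0
Step 3: thread B executes B1 (x = x * 2). Shared: x=2 y=1 z=-1. PCs: A@2 B@1 C@0
Step 4: thread C executes C1 (y = y - 1). Shared: x=2 y=0 z=-1. PCs: A@2 B@1 C@1
Step 5: thread B executes B2 (x = x + 3). Shared: x=5 y=0 z=-1. PCs: A@2 B@2 C@1
Step 6: thread C executes C2 (x = x - 1). Shared: x=4 y=0 z=-1. PCs: A@2 B@2 C@2
Step 7: thread B executes B3 (x = 1). Shared: x=1 y=0 z=-1. PCs: A@2 B@3 C@2
Step 8: thread C executes C3 (z = x). Shared: x=1 y=0 z=1. PCs: A@2 B@3 C@3

Answer: x=1 y=0 z=1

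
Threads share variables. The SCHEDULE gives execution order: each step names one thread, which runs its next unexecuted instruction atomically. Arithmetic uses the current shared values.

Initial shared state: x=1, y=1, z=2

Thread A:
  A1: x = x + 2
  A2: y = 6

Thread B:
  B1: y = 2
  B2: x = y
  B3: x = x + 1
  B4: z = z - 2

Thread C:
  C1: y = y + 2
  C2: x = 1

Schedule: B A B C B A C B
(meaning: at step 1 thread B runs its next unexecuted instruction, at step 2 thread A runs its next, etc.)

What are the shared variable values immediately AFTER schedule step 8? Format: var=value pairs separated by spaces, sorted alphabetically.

Answer: x=1 y=6 z=0

Derivation:
Step 1: thread B executes B1 (y = 2). Shared: x=1 y=2 z=2. PCs: A@0 B@1 C@0
Step 2: thread A executes A1 (x = x + 2). Shared: x=3 y=2 z=2. PCs: A@1 B@1 C@0
Step 3: thread B executes B2 (x = y). Shared: x=2 y=2 z=2. PCs: A@1 B@2 C@0
Step 4: thread C executes C1 (y = y + 2). Shared: x=2 y=4 z=2. PCs: A@1 B@2 C@1
Step 5: thread B executes B3 (x = x + 1). Shared: x=3 y=4 z=2. PCs: A@1 B@3 C@1
Step 6: thread A executes A2 (y = 6). Shared: x=3 y=6 z=2. PCs: A@2 B@3 C@1
Step 7: thread C executes C2 (x = 1). Shared: x=1 y=6 z=2. PCs: A@2 B@3 C@2
Step 8: thread B executes B4 (z = z - 2). Shared: x=1 y=6 z=0. PCs: A@2 B@4 C@2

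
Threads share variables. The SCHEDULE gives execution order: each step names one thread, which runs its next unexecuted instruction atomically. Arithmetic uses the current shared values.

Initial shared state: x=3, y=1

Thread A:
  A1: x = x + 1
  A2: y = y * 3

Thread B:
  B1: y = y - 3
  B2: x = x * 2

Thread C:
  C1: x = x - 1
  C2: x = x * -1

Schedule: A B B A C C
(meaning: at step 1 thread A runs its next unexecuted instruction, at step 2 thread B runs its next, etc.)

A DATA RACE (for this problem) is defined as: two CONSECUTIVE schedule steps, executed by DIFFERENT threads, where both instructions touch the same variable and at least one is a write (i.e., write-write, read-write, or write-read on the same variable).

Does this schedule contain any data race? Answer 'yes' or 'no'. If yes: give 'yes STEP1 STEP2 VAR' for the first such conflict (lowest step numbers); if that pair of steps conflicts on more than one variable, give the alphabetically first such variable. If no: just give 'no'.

Steps 1,2: A(r=x,w=x) vs B(r=y,w=y). No conflict.
Steps 2,3: same thread (B). No race.
Steps 3,4: B(r=x,w=x) vs A(r=y,w=y). No conflict.
Steps 4,5: A(r=y,w=y) vs C(r=x,w=x). No conflict.
Steps 5,6: same thread (C). No race.

Answer: no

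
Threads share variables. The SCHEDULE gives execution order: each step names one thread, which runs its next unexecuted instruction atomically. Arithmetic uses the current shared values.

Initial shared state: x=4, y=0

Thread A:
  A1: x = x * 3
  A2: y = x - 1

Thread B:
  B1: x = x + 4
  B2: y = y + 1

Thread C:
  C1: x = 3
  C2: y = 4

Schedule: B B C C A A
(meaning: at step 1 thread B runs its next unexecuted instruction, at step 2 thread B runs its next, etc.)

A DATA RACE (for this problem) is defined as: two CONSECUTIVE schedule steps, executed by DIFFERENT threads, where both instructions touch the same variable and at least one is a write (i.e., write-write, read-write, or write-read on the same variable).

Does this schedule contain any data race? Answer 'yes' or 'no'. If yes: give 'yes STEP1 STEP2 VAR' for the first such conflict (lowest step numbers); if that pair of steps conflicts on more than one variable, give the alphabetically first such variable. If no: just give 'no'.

Steps 1,2: same thread (B). No race.
Steps 2,3: B(r=y,w=y) vs C(r=-,w=x). No conflict.
Steps 3,4: same thread (C). No race.
Steps 4,5: C(r=-,w=y) vs A(r=x,w=x). No conflict.
Steps 5,6: same thread (A). No race.

Answer: no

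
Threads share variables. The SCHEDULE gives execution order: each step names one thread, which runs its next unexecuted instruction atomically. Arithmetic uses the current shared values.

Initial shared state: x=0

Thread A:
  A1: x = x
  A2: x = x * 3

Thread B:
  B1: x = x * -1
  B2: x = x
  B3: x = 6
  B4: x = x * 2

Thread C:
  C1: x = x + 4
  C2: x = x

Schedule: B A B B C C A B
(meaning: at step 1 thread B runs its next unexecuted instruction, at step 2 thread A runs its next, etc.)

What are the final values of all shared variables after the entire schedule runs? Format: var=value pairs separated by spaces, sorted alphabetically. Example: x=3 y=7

Answer: x=60

Derivation:
Step 1: thread B executes B1 (x = x * -1). Shared: x=0. PCs: A@0 B@1 C@0
Step 2: thread A executes A1 (x = x). Shared: x=0. PCs: A@1 B@1 C@0
Step 3: thread B executes B2 (x = x). Shared: x=0. PCs: A@1 B@2 C@0
Step 4: thread B executes B3 (x = 6). Shared: x=6. PCs: A@1 B@3 C@0
Step 5: thread C executes C1 (x = x + 4). Shared: x=10. PCs: A@1 B@3 C@1
Step 6: thread C executes C2 (x = x). Shared: x=10. PCs: A@1 B@3 C@2
Step 7: thread A executes A2 (x = x * 3). Shared: x=30. PCs: A@2 B@3 C@2
Step 8: thread B executes B4 (x = x * 2). Shared: x=60. PCs: A@2 B@4 C@2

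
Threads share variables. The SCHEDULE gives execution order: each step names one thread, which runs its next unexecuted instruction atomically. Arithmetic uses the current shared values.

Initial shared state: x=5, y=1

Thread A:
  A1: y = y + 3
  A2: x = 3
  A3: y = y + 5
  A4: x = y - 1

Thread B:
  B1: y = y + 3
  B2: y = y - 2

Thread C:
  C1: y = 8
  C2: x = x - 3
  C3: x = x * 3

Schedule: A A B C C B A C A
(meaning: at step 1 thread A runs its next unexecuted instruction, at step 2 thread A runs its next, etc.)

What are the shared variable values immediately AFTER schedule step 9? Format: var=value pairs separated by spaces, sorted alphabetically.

Step 1: thread A executes A1 (y = y + 3). Shared: x=5 y=4. PCs: A@1 B@0 C@0
Step 2: thread A executes A2 (x = 3). Shared: x=3 y=4. PCs: A@2 B@0 C@0
Step 3: thread B executes B1 (y = y + 3). Shared: x=3 y=7. PCs: A@2 B@1 C@0
Step 4: thread C executes C1 (y = 8). Shared: x=3 y=8. PCs: A@2 B@1 C@1
Step 5: thread C executes C2 (x = x - 3). Shared: x=0 y=8. PCs: A@2 B@1 C@2
Step 6: thread B executes B2 (y = y - 2). Shared: x=0 y=6. PCs: A@2 B@2 C@2
Step 7: thread A executes A3 (y = y + 5). Shared: x=0 y=11. PCs: A@3 B@2 C@2
Step 8: thread C executes C3 (x = x * 3). Shared: x=0 y=11. PCs: A@3 B@2 C@3
Step 9: thread A executes A4 (x = y - 1). Shared: x=10 y=11. PCs: A@4 B@2 C@3

Answer: x=10 y=11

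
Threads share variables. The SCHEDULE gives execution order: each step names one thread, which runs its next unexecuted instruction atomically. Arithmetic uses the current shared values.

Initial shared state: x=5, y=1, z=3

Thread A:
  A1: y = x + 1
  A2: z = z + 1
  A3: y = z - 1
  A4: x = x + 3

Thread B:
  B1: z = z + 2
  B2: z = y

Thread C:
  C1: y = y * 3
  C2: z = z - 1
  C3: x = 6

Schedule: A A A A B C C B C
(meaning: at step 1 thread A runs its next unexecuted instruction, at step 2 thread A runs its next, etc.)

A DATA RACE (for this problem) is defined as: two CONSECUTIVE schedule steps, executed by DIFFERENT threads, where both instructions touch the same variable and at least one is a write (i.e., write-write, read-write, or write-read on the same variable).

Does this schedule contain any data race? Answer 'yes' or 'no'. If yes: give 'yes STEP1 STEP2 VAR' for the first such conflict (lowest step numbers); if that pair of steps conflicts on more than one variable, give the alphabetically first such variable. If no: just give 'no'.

Answer: yes 7 8 z

Derivation:
Steps 1,2: same thread (A). No race.
Steps 2,3: same thread (A). No race.
Steps 3,4: same thread (A). No race.
Steps 4,5: A(r=x,w=x) vs B(r=z,w=z). No conflict.
Steps 5,6: B(r=z,w=z) vs C(r=y,w=y). No conflict.
Steps 6,7: same thread (C). No race.
Steps 7,8: C(z = z - 1) vs B(z = y). RACE on z (W-W).
Steps 8,9: B(r=y,w=z) vs C(r=-,w=x). No conflict.
First conflict at steps 7,8.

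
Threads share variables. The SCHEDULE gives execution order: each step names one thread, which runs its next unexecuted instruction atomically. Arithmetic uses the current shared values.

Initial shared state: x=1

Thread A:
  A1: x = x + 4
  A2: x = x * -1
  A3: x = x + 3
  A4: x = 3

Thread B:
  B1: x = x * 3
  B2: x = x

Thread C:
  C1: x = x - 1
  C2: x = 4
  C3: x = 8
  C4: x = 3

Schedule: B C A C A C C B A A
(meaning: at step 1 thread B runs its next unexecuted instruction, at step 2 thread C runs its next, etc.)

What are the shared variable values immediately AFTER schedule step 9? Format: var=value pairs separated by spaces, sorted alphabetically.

Answer: x=6

Derivation:
Step 1: thread B executes B1 (x = x * 3). Shared: x=3. PCs: A@0 B@1 C@0
Step 2: thread C executes C1 (x = x - 1). Shared: x=2. PCs: A@0 B@1 C@1
Step 3: thread A executes A1 (x = x + 4). Shared: x=6. PCs: A@1 B@1 C@1
Step 4: thread C executes C2 (x = 4). Shared: x=4. PCs: A@1 B@1 C@2
Step 5: thread A executes A2 (x = x * -1). Shared: x=-4. PCs: A@2 B@1 C@2
Step 6: thread C executes C3 (x = 8). Shared: x=8. PCs: A@2 B@1 C@3
Step 7: thread C executes C4 (x = 3). Shared: x=3. PCs: A@2 B@1 C@4
Step 8: thread B executes B2 (x = x). Shared: x=3. PCs: A@2 B@2 C@4
Step 9: thread A executes A3 (x = x + 3). Shared: x=6. PCs: A@3 B@2 C@4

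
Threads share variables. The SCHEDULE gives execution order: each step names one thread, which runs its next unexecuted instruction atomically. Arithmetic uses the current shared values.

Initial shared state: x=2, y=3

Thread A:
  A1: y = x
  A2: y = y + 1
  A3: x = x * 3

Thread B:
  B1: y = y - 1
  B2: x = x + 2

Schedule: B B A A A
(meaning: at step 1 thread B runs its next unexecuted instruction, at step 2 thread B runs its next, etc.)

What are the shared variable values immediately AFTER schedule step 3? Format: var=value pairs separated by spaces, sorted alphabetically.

Answer: x=4 y=4

Derivation:
Step 1: thread B executes B1 (y = y - 1). Shared: x=2 y=2. PCs: A@0 B@1
Step 2: thread B executes B2 (x = x + 2). Shared: x=4 y=2. PCs: A@0 B@2
Step 3: thread A executes A1 (y = x). Shared: x=4 y=4. PCs: A@1 B@2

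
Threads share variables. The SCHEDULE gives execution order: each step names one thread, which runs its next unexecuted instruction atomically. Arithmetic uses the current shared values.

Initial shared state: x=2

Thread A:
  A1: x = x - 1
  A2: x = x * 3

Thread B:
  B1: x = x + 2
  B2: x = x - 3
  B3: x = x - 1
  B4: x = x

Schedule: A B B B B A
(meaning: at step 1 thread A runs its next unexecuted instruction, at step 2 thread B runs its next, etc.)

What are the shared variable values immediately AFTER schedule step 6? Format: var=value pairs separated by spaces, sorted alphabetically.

Answer: x=-3

Derivation:
Step 1: thread A executes A1 (x = x - 1). Shared: x=1. PCs: A@1 B@0
Step 2: thread B executes B1 (x = x + 2). Shared: x=3. PCs: A@1 B@1
Step 3: thread B executes B2 (x = x - 3). Shared: x=0. PCs: A@1 B@2
Step 4: thread B executes B3 (x = x - 1). Shared: x=-1. PCs: A@1 B@3
Step 5: thread B executes B4 (x = x). Shared: x=-1. PCs: A@1 B@4
Step 6: thread A executes A2 (x = x * 3). Shared: x=-3. PCs: A@2 B@4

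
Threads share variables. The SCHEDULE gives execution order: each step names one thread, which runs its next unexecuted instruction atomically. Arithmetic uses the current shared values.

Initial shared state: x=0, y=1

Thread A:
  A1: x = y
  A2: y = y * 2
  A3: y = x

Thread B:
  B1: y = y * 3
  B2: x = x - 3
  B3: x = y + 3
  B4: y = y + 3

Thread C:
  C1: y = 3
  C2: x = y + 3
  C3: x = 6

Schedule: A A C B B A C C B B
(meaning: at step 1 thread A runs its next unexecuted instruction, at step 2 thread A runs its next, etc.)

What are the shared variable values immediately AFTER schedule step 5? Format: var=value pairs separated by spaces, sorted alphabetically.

Answer: x=-2 y=9

Derivation:
Step 1: thread A executes A1 (x = y). Shared: x=1 y=1. PCs: A@1 B@0 C@0
Step 2: thread A executes A2 (y = y * 2). Shared: x=1 y=2. PCs: A@2 B@0 C@0
Step 3: thread C executes C1 (y = 3). Shared: x=1 y=3. PCs: A@2 B@0 C@1
Step 4: thread B executes B1 (y = y * 3). Shared: x=1 y=9. PCs: A@2 B@1 C@1
Step 5: thread B executes B2 (x = x - 3). Shared: x=-2 y=9. PCs: A@2 B@2 C@1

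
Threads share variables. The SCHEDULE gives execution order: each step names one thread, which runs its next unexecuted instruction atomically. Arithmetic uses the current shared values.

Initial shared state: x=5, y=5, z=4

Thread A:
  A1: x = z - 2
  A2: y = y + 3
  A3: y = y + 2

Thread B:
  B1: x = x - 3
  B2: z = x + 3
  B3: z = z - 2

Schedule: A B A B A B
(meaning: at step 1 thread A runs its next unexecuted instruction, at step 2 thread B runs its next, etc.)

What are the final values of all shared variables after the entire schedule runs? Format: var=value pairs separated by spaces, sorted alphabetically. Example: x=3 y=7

Step 1: thread A executes A1 (x = z - 2). Shared: x=2 y=5 z=4. PCs: A@1 B@0
Step 2: thread B executes B1 (x = x - 3). Shared: x=-1 y=5 z=4. PCs: A@1 B@1
Step 3: thread A executes A2 (y = y + 3). Shared: x=-1 y=8 z=4. PCs: A@2 B@1
Step 4: thread B executes B2 (z = x + 3). Shared: x=-1 y=8 z=2. PCs: A@2 B@2
Step 5: thread A executes A3 (y = y + 2). Shared: x=-1 y=10 z=2. PCs: A@3 B@2
Step 6: thread B executes B3 (z = z - 2). Shared: x=-1 y=10 z=0. PCs: A@3 B@3

Answer: x=-1 y=10 z=0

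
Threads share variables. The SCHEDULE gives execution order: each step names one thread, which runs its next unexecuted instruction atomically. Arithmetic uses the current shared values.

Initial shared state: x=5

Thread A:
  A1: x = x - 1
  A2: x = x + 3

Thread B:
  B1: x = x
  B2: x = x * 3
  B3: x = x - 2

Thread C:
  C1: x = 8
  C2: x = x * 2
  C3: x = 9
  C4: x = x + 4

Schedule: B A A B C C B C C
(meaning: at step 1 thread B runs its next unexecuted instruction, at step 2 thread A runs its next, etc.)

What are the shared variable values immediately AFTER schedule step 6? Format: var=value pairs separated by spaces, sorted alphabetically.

Answer: x=16

Derivation:
Step 1: thread B executes B1 (x = x). Shared: x=5. PCs: A@0 B@1 C@0
Step 2: thread A executes A1 (x = x - 1). Shared: x=4. PCs: A@1 B@1 C@0
Step 3: thread A executes A2 (x = x + 3). Shared: x=7. PCs: A@2 B@1 C@0
Step 4: thread B executes B2 (x = x * 3). Shared: x=21. PCs: A@2 B@2 C@0
Step 5: thread C executes C1 (x = 8). Shared: x=8. PCs: A@2 B@2 C@1
Step 6: thread C executes C2 (x = x * 2). Shared: x=16. PCs: A@2 B@2 C@2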